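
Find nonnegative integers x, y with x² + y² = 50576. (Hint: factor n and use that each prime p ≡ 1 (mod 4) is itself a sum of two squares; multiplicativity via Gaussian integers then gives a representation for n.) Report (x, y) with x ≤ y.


Step 1: Factor n = 50576 = 2^4 · 29 · 109.
Step 2: Check the mod-4 condition on each prime factor: 2 = 2 (special); 29 ≡ 1 (mod 4), exponent 1; 109 ≡ 1 (mod 4), exponent 1.
All primes ≡ 3 (mod 4) appear to even exponent (or don't appear), so by the two-squares theorem n IS expressible as a sum of two squares.
Step 3: Build a representation. Group n = k² · m with k = 4 and m = 29 · 109 = 3161 (a product of primes ≡ 1 (mod 4)); a representation of m scales to one of n via (k·x)² + (k·y)² = k²(x² + y²). Each prime p ≡ 1 (mod 4) is itself a sum of two squares; find a² by testing p − a² for a perfect square:
  29: 29 − 1² = 28, 29 − 2² = 25 = 5² ⇒ 29 = 2² + 5².
  109: 109 − 1² = 108, 109 − 2² = 105, 109 − 3² = 100 = 10² ⇒ 109 = 3² + 10².
  Combine using the Brahmagupta–Fibonacci identity (a² + b²)(c² + d²) = (ac − bd)² + (ad + bc)² = (ac + bd)² + (ad − bc)²:
  29 · 109 = 3161: from (2² + 5²)(3² + 10²), take (2·3 − 5·10, 2·10 + 5·3) = (6 − 50, 20 + 15) = (-44, 35); dropping signs (only squares matter) gives (44, 35); check 44² + 35² = 1936 + 1225 = 3161 ✓.
  Scale by k = 4: (4·44, 4·35) = (176, 140).
Step 4: Order so x ≤ y and verify: 140² + 176² = 19600 + 30976 = 50576 = n. ✓

n = 50576 = 140² + 176² (one valid representation with x ≤ y).


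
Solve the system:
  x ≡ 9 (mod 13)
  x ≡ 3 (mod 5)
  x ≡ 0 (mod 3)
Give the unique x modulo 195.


Moduli 13, 5, 3 are pairwise coprime; by CRT there is a unique solution modulo M = 13 · 5 · 3 = 195.
Solve pairwise, accumulating the modulus:
  Start with x ≡ 9 (mod 13).
  Combine with x ≡ 3 (mod 5): since gcd(13, 5) = 1, we get a unique residue mod 65.
    Write x = 9 + 13·t and substitute into x ≡ 3 (mod 5): 13·t ≡ 3 − 9 = -6 (mod 5).
    Reduce coefficients mod 5: 3·t ≡ 4 (mod 5).
    The inverse of 3 mod 5 is 2 (since 3·2 = 6 = 1·5 + 1), so t ≡ 2·4 = 8 ≡ 3 (mod 5).
    Then x = 9 + 13·3 = 48, valid modulo lcm(13, 5) = 65: x ≡ 48 (mod 65).
  Combine with x ≡ 0 (mod 3): since gcd(65, 3) = 1, we get a unique residue mod 195.
    Write x = 48 + 65·t and substitute into x ≡ 0 (mod 3): 65·t ≡ 0 − 48 = -48 (mod 3).
    Reduce coefficients mod 3: 2·t ≡ 0 (mod 3).
    The inverse of 2 mod 3 is 2 (since 2·2 = 4 = 1·3 + 1), so t ≡ 2·0 = 0 ≡ 0 (mod 3).
    Then x = 48 + 65·0 = 48, valid modulo lcm(65, 3) = 195: x ≡ 48 (mod 195).
Verify: 48 mod 13 = 9 ✓, 48 mod 5 = 3 ✓, 48 mod 3 = 0 ✓.

x ≡ 48 (mod 195).


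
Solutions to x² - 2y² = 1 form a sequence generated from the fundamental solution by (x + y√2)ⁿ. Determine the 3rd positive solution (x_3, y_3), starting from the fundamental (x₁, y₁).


Step 1: Find the fundamental solution (x₁, y₁) of x² - 2y² = 1.
  Expand √2 as a continued fraction. a₀ = ⌊√2⌋ = 1; iterate m_{k+1} = d_k·a_k − m_k, d_{k+1} = (2 − m_{k+1}²)/d_k, a_{k+1} = ⌊(a₀ + m_{k+1})/d_{k+1}⌋ (starting m₀ = 0, d₀ = 1), with convergents p_k = a_k·p_{k-1} + p_{k-2}, q_k = a_k·q_{k-1} + q_{k-2} (p₋₁ = 1, q₋₁ = 0):
  k = 0: a₀ = 1; p₀/q₀ = 1/1; p₀² − 2·q₀² = 1 − 2 = -1.
  k = 1: m = 1, d = 1, a = ⌊(1 + 1)/1⌋ = 2; p/q = (2·1 + 1)/(2·1 + 0) = 3/2; p² − 2·q² = 9 − 8 = 1.
  The first convergent with p² − 2·q² = 1 gives the fundamental solution (x₁, y₁) = (3, 2).
Step 2: Apply the recurrence (x_{n+1}, y_{n+1}) = (x₁x_n + 2y₁y_n, x₁y_n + y₁x_n) repeatedly.
  From (x_1, y_1) = (3, 2): x_2 = 3·3 + 2·2·2 = 17; y_2 = 3·2 + 2·3 = 12.
  From (x_2, y_2) = (17, 12): x_3 = 3·17 + 2·2·12 = 99; y_3 = 3·12 + 2·17 = 70.
Step 3: Verify x_3² - 2·y_3² = 9801 - 9800 = 1 (should be 1). ✓

(x_1, y_1) = (3, 2); (x_3, y_3) = (99, 70).


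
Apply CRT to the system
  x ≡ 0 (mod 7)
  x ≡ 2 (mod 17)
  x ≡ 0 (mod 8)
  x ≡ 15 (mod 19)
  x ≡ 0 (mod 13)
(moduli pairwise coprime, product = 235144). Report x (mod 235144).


Product of moduli M = 7 · 17 · 8 · 19 · 13 = 235144.
Merge one congruence at a time:
  Start: x ≡ 0 (mod 7).
  Combine with x ≡ 2 (mod 17); new modulus lcm = 119.
    Write x = 0 + 7·t and substitute into x ≡ 2 (mod 17): 7·t ≡ 2 − 0 = 2 (mod 17).
    The inverse of 7 mod 17 is 5 (since 7·5 = 35 = 2·17 + 1), so t ≡ 5·2 = 10 ≡ 10 (mod 17).
    Then x = 0 + 7·10 = 70, valid modulo lcm(7, 17) = 119: x ≡ 70 (mod 119).
  Combine with x ≡ 0 (mod 8); new modulus lcm = 952.
    Write x = 70 + 119·t and substitute into x ≡ 0 (mod 8): 119·t ≡ 0 − 70 = -70 (mod 8).
    Reduce coefficients mod 8: 7·t ≡ 2 (mod 8).
    The inverse of 7 mod 8 is 7 (since 7·7 = 49 = 6·8 + 1), so t ≡ 7·2 = 14 ≡ 6 (mod 8).
    Then x = 70 + 119·6 = 784, valid modulo lcm(119, 8) = 952: x ≡ 784 (mod 952).
  Combine with x ≡ 15 (mod 19); new modulus lcm = 18088.
    Write x = 784 + 952·t and substitute into x ≡ 15 (mod 19): 952·t ≡ 15 − 784 = -769 (mod 19).
    Reduce coefficients mod 19: 2·t ≡ 10 (mod 19).
    The inverse of 2 mod 19 is 10 (since 2·10 = 20 = 1·19 + 1), so t ≡ 10·10 = 100 ≡ 5 (mod 19).
    Then x = 784 + 952·5 = 5544, valid modulo lcm(952, 19) = 18088: x ≡ 5544 (mod 18088).
  Combine with x ≡ 0 (mod 13); new modulus lcm = 235144.
    Write x = 5544 + 18088·t and substitute into x ≡ 0 (mod 13): 18088·t ≡ 0 − 5544 = -5544 (mod 13).
    Reduce coefficients mod 13: 5·t ≡ 7 (mod 13).
    The inverse of 5 mod 13 is 8 (since 5·8 = 40 = 3·13 + 1), so t ≡ 8·7 = 56 ≡ 4 (mod 13).
    Then x = 5544 + 18088·4 = 77896, valid modulo lcm(18088, 13) = 235144: x ≡ 77896 (mod 235144).
Verify against each original: 77896 mod 7 = 0, 77896 mod 17 = 2, 77896 mod 8 = 0, 77896 mod 19 = 15, 77896 mod 13 = 0.

x ≡ 77896 (mod 235144).


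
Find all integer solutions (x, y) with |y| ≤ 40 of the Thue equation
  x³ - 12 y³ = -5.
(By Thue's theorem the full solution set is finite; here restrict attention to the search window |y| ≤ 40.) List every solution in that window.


The equation is x³ - 12y³ = -5. For fixed y, x³ = 12·y³ − 5, so a solution requires the RHS to be a perfect cube.
Strategy: iterate y from -40 to 40, compute RHS = 12·y³ − 5, and check whether it is a (positive or negative) perfect cube.
Check small values of y:
  y = 0: RHS = -5 is not a perfect cube.
  y = 1: RHS = 7 is not a perfect cube.
  y = -1: RHS = -17 is not a perfect cube.
  y = 2: RHS = 91 is not a perfect cube.
  y = -2: RHS = -101 is not a perfect cube.
  y = 3: RHS = 319 is not a perfect cube.
  y = -3: RHS = -329 is not a perfect cube.
Continuing the search up to |y| = 40 finds no solutions either.
No (x, y) in the scanned range satisfies the equation.

No integer solutions with |y| ≤ 40.


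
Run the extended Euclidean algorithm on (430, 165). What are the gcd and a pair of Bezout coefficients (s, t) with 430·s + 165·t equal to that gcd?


Euclidean algorithm on (430, 165) — divide until remainder is 0:
  430 = 2 · 165 + 100
  165 = 1 · 100 + 65
  100 = 1 · 65 + 35
  65 = 1 · 35 + 30
  35 = 1 · 30 + 5
  30 = 6 · 5 + 0
gcd(430, 165) = 5.
Track Bezout coefficients alongside the remainders: start with r₀ = 430 = a·1 + b·0 (s = 1, t = 0) and r₁ = 165 = a·0 + b·1 (s = 0, t = 1); each new remainder r_{k+1} = r_{k-1} − q_k·r_k inherits s_{k+1} = s_{k-1} − q_k·s_k, t_{k+1} = t_{k-1} − q_k·t_k, so r_k = a·s_k + b·t_k at every step:
  q = 2: r = 100, s = 1 − 2·0 = 1, t = 0 − 2·1 = -2  (check: 430·1 + 165·(-2) = 100)
  q = 1: r = 65, s = 0 − 1·1 = -1, t = 1 − 1·(-2) = 3  (check: 430·(-1) + 165·3 = 65)
  q = 1: r = 35, s = 1 − 1·(-1) = 2, t = -2 − 1·3 = -5  (check: 430·2 + 165·(-5) = 35)
  q = 1: r = 30, s = -1 − 1·2 = -3, t = 3 − 1·(-5) = 8  (check: 430·(-3) + 165·8 = 30)
  q = 1: r = 5, s = 2 − 1·(-3) = 5, t = -5 − 1·8 = -13  (check: 430·5 + 165·(-13) = 5)
The row with r = 5 (the gcd) gives the Bezout coefficients s = 5, t = -13.
Result: 430 · (5) + 165 · (-13) = 5.

gcd(430, 165) = 5; s = 5, t = -13 (check: 430·5 + 165·(-13) = 5).


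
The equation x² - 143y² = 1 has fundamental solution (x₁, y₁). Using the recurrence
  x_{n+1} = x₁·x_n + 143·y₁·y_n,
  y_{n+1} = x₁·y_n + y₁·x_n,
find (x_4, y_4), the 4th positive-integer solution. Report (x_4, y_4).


Step 1: Find the fundamental solution (x₁, y₁) of x² - 143y² = 1.
  Expand √143 as a continued fraction. a₀ = ⌊√143⌋ = 11; iterate m_{k+1} = d_k·a_k − m_k, d_{k+1} = (143 − m_{k+1}²)/d_k, a_{k+1} = ⌊(a₀ + m_{k+1})/d_{k+1}⌋ (starting m₀ = 0, d₀ = 1), with convergents p_k = a_k·p_{k-1} + p_{k-2}, q_k = a_k·q_{k-1} + q_{k-2} (p₋₁ = 1, q₋₁ = 0):
  k = 0: a₀ = 11; p₀/q₀ = 11/1; p₀² − 143·q₀² = 121 − 143 = -22.
  k = 1: m = 11, d = 22, a = ⌊(11 + 11)/22⌋ = 1; p/q = (1·11 + 1)/(1·1 + 0) = 12/1; p² − 143·q² = 144 − 143 = 1.
  The first convergent with p² − 143·q² = 1 gives the fundamental solution (x₁, y₁) = (12, 1).
Step 2: Apply the recurrence (x_{n+1}, y_{n+1}) = (x₁x_n + 143y₁y_n, x₁y_n + y₁x_n) repeatedly.
  From (x_1, y_1) = (12, 1): x_2 = 12·12 + 143·1·1 = 287; y_2 = 12·1 + 1·12 = 24.
  From (x_2, y_2) = (287, 24): x_3 = 12·287 + 143·1·24 = 6876; y_3 = 12·24 + 1·287 = 575.
  From (x_3, y_3) = (6876, 575): x_4 = 12·6876 + 143·1·575 = 164737; y_4 = 12·575 + 1·6876 = 13776.
Step 3: Verify x_4² - 143·y_4² = 27138279169 - 27138279168 = 1 (should be 1). ✓

(x_1, y_1) = (12, 1); (x_4, y_4) = (164737, 13776).


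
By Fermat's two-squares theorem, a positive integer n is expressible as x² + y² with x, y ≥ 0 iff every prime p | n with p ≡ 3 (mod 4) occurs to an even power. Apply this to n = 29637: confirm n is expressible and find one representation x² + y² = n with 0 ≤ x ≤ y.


Step 1: Factor n = 29637 = 3^2 · 37 · 89.
Step 2: Check the mod-4 condition on each prime factor: 3 ≡ 3 (mod 4), exponent 2 (must be even); 37 ≡ 1 (mod 4), exponent 1; 89 ≡ 1 (mod 4), exponent 1.
All primes ≡ 3 (mod 4) appear to even exponent (or don't appear), so by the two-squares theorem n IS expressible as a sum of two squares.
Step 3: Build a representation. Group n = k² · m with k = 3 and m = 37 · 89 = 3293 (a product of primes ≡ 1 (mod 4)); a representation of m scales to one of n via (k·x)² + (k·y)² = k²(x² + y²). Each prime p ≡ 1 (mod 4) is itself a sum of two squares; find a² by testing p − a² for a perfect square:
  37: 37 − 1² = 36 = 6² ⇒ 37 = 1² + 6².
  89: 89 − 1² = 88, 89 − 2² = 85, 89 − 3² = 80, 89 − 4² = 73, 89 − 5² = 64 = 8² ⇒ 89 = 5² + 8².
  Combine using the Brahmagupta–Fibonacci identity (a² + b²)(c² + d²) = (ac − bd)² + (ad + bc)² = (ac + bd)² + (ad − bc)²:
  37 · 89 = 3293: from (1² + 6²)(5² + 8²), take (1·5 − 6·8, 1·8 + 6·5) = (5 − 48, 8 + 30) = (-43, 38); dropping signs (only squares matter) gives (43, 38); check 43² + 38² = 1849 + 1444 = 3293 ✓.
  Scale by k = 3: (3·43, 3·38) = (129, 114).
Step 4: Order so x ≤ y and verify: 114² + 129² = 12996 + 16641 = 29637 = n. ✓

n = 29637 = 114² + 129² (one valid representation with x ≤ y).


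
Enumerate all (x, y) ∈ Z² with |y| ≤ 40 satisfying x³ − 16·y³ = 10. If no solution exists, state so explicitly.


The equation is x³ - 16y³ = 10. For fixed y, x³ = 16·y³ + 10, so a solution requires the RHS to be a perfect cube.
Strategy: iterate y from -40 to 40, compute RHS = 16·y³ + 10, and check whether it is a (positive or negative) perfect cube.
Check small values of y:
  y = 0: RHS = 10 is not a perfect cube.
  y = 1: RHS = 26 is not a perfect cube.
  y = -1: RHS = -6 is not a perfect cube.
  y = 2: RHS = 138 is not a perfect cube.
  y = -2: RHS = -118 is not a perfect cube.
  y = 3: RHS = 442 is not a perfect cube.
  y = -3: RHS = -422 is not a perfect cube.
Continuing the search up to |y| = 40 finds no solutions either.
No (x, y) in the scanned range satisfies the equation.

No integer solutions with |y| ≤ 40.


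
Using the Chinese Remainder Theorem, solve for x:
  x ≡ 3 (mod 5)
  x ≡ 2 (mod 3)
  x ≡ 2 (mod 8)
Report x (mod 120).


Moduli 5, 3, 8 are pairwise coprime; by CRT there is a unique solution modulo M = 5 · 3 · 8 = 120.
Solve pairwise, accumulating the modulus:
  Start with x ≡ 3 (mod 5).
  Combine with x ≡ 2 (mod 3): since gcd(5, 3) = 1, we get a unique residue mod 15.
    Write x = 3 + 5·t and substitute into x ≡ 2 (mod 3): 5·t ≡ 2 − 3 = -1 (mod 3).
    Reduce coefficients mod 3: 2·t ≡ 2 (mod 3).
    The inverse of 2 mod 3 is 2 (since 2·2 = 4 = 1·3 + 1), so t ≡ 2·2 = 4 ≡ 1 (mod 3).
    Then x = 3 + 5·1 = 8, valid modulo lcm(5, 3) = 15: x ≡ 8 (mod 15).
  Combine with x ≡ 2 (mod 8): since gcd(15, 8) = 1, we get a unique residue mod 120.
    Write x = 8 + 15·t and substitute into x ≡ 2 (mod 8): 15·t ≡ 2 − 8 = -6 (mod 8).
    Reduce coefficients mod 8: 7·t ≡ 2 (mod 8).
    The inverse of 7 mod 8 is 7 (since 7·7 = 49 = 6·8 + 1), so t ≡ 7·2 = 14 ≡ 6 (mod 8).
    Then x = 8 + 15·6 = 98, valid modulo lcm(15, 8) = 120: x ≡ 98 (mod 120).
Verify: 98 mod 5 = 3 ✓, 98 mod 3 = 2 ✓, 98 mod 8 = 2 ✓.

x ≡ 98 (mod 120).


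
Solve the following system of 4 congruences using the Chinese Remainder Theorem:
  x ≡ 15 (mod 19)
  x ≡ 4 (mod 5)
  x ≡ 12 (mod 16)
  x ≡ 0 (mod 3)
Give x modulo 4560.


Product of moduli M = 19 · 5 · 16 · 3 = 4560.
Merge one congruence at a time:
  Start: x ≡ 15 (mod 19).
  Combine with x ≡ 4 (mod 5); new modulus lcm = 95.
    Write x = 15 + 19·t and substitute into x ≡ 4 (mod 5): 19·t ≡ 4 − 15 = -11 (mod 5).
    Reduce coefficients mod 5: 4·t ≡ 4 (mod 5).
    The inverse of 4 mod 5 is 4 (since 4·4 = 16 = 3·5 + 1), so t ≡ 4·4 = 16 ≡ 1 (mod 5).
    Then x = 15 + 19·1 = 34, valid modulo lcm(19, 5) = 95: x ≡ 34 (mod 95).
  Combine with x ≡ 12 (mod 16); new modulus lcm = 1520.
    Write x = 34 + 95·t and substitute into x ≡ 12 (mod 16): 95·t ≡ 12 − 34 = -22 (mod 16).
    Reduce coefficients mod 16: 15·t ≡ 10 (mod 16).
    The inverse of 15 mod 16 is 15 (since 15·15 = 225 = 14·16 + 1), so t ≡ 15·10 = 150 ≡ 6 (mod 16).
    Then x = 34 + 95·6 = 604, valid modulo lcm(95, 16) = 1520: x ≡ 604 (mod 1520).
  Combine with x ≡ 0 (mod 3); new modulus lcm = 4560.
    Write x = 604 + 1520·t and substitute into x ≡ 0 (mod 3): 1520·t ≡ 0 − 604 = -604 (mod 3).
    Reduce coefficients mod 3: 2·t ≡ 2 (mod 3).
    The inverse of 2 mod 3 is 2 (since 2·2 = 4 = 1·3 + 1), so t ≡ 2·2 = 4 ≡ 1 (mod 3).
    Then x = 604 + 1520·1 = 2124, valid modulo lcm(1520, 3) = 4560: x ≡ 2124 (mod 4560).
Verify against each original: 2124 mod 19 = 15, 2124 mod 5 = 4, 2124 mod 16 = 12, 2124 mod 3 = 0.

x ≡ 2124 (mod 4560).


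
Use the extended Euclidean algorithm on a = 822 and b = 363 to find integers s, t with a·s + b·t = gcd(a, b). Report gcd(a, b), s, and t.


Euclidean algorithm on (822, 363) — divide until remainder is 0:
  822 = 2 · 363 + 96
  363 = 3 · 96 + 75
  96 = 1 · 75 + 21
  75 = 3 · 21 + 12
  21 = 1 · 12 + 9
  12 = 1 · 9 + 3
  9 = 3 · 3 + 0
gcd(822, 363) = 3.
Track Bezout coefficients alongside the remainders: start with r₀ = 822 = a·1 + b·0 (s = 1, t = 0) and r₁ = 363 = a·0 + b·1 (s = 0, t = 1); each new remainder r_{k+1} = r_{k-1} − q_k·r_k inherits s_{k+1} = s_{k-1} − q_k·s_k, t_{k+1} = t_{k-1} − q_k·t_k, so r_k = a·s_k + b·t_k at every step:
  q = 2: r = 96, s = 1 − 2·0 = 1, t = 0 − 2·1 = -2  (check: 822·1 + 363·(-2) = 96)
  q = 3: r = 75, s = 0 − 3·1 = -3, t = 1 − 3·(-2) = 7  (check: 822·(-3) + 363·7 = 75)
  q = 1: r = 21, s = 1 − 1·(-3) = 4, t = -2 − 1·7 = -9  (check: 822·4 + 363·(-9) = 21)
  q = 3: r = 12, s = -3 − 3·4 = -15, t = 7 − 3·(-9) = 34  (check: 822·(-15) + 363·34 = 12)
  q = 1: r = 9, s = 4 − 1·(-15) = 19, t = -9 − 1·34 = -43  (check: 822·19 + 363·(-43) = 9)
  q = 1: r = 3, s = -15 − 1·19 = -34, t = 34 − 1·(-43) = 77  (check: 822·(-34) + 363·77 = 3)
The row with r = 3 (the gcd) gives the Bezout coefficients s = -34, t = 77.
Result: 822 · (-34) + 363 · (77) = 3.

gcd(822, 363) = 3; s = -34, t = 77 (check: 822·(-34) + 363·77 = 3).


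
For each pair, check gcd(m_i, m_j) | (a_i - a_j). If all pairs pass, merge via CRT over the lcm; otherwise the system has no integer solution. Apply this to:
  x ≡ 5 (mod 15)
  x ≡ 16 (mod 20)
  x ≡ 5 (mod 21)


Moduli 15, 20, 21 are not pairwise coprime, so CRT works modulo lcm(m_i) when all pairwise compatibility conditions hold.
Pairwise compatibility: gcd(m_i, m_j) must divide a_i - a_j for every pair.
Merge one congruence at a time:
  Start: x ≡ 5 (mod 15).
  Combine with x ≡ 16 (mod 20): gcd(15, 20) = 5, and 16 - 5 = 11 is NOT divisible by 5.
    ⇒ system is inconsistent (no integer solution).

No solution (the system is inconsistent).


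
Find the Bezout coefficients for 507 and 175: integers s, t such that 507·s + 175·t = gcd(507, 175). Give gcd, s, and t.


Euclidean algorithm on (507, 175) — divide until remainder is 0:
  507 = 2 · 175 + 157
  175 = 1 · 157 + 18
  157 = 8 · 18 + 13
  18 = 1 · 13 + 5
  13 = 2 · 5 + 3
  5 = 1 · 3 + 2
  3 = 1 · 2 + 1
  2 = 2 · 1 + 0
gcd(507, 175) = 1.
Track Bezout coefficients alongside the remainders: start with r₀ = 507 = a·1 + b·0 (s = 1, t = 0) and r₁ = 175 = a·0 + b·1 (s = 0, t = 1); each new remainder r_{k+1} = r_{k-1} − q_k·r_k inherits s_{k+1} = s_{k-1} − q_k·s_k, t_{k+1} = t_{k-1} − q_k·t_k, so r_k = a·s_k + b·t_k at every step:
  q = 2: r = 157, s = 1 − 2·0 = 1, t = 0 − 2·1 = -2  (check: 507·1 + 175·(-2) = 157)
  q = 1: r = 18, s = 0 − 1·1 = -1, t = 1 − 1·(-2) = 3  (check: 507·(-1) + 175·3 = 18)
  q = 8: r = 13, s = 1 − 8·(-1) = 9, t = -2 − 8·3 = -26  (check: 507·9 + 175·(-26) = 13)
  q = 1: r = 5, s = -1 − 1·9 = -10, t = 3 − 1·(-26) = 29  (check: 507·(-10) + 175·29 = 5)
  q = 2: r = 3, s = 9 − 2·(-10) = 29, t = -26 − 2·29 = -84  (check: 507·29 + 175·(-84) = 3)
  q = 1: r = 2, s = -10 − 1·29 = -39, t = 29 − 1·(-84) = 113  (check: 507·(-39) + 175·113 = 2)
  q = 1: r = 1, s = 29 − 1·(-39) = 68, t = -84 − 1·113 = -197  (check: 507·68 + 175·(-197) = 1)
The row with r = 1 (the gcd) gives the Bezout coefficients s = 68, t = -197.
Result: 507 · (68) + 175 · (-197) = 1.

gcd(507, 175) = 1; s = 68, t = -197 (check: 507·68 + 175·(-197) = 1).


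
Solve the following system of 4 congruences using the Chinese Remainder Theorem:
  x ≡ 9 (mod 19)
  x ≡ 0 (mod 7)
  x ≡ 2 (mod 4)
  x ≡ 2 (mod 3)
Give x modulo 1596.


Product of moduli M = 19 · 7 · 4 · 3 = 1596.
Merge one congruence at a time:
  Start: x ≡ 9 (mod 19).
  Combine with x ≡ 0 (mod 7); new modulus lcm = 133.
    Write x = 9 + 19·t and substitute into x ≡ 0 (mod 7): 19·t ≡ 0 − 9 = -9 (mod 7).
    Reduce coefficients mod 7: 5·t ≡ 5 (mod 7).
    The inverse of 5 mod 7 is 3 (since 5·3 = 15 = 2·7 + 1), so t ≡ 3·5 = 15 ≡ 1 (mod 7).
    Then x = 9 + 19·1 = 28, valid modulo lcm(19, 7) = 133: x ≡ 28 (mod 133).
  Combine with x ≡ 2 (mod 4); new modulus lcm = 532.
    Write x = 28 + 133·t and substitute into x ≡ 2 (mod 4): 133·t ≡ 2 − 28 = -26 (mod 4).
    Reduce coefficients mod 4: 1·t ≡ 2 (mod 4).
    So t ≡ 2 (mod 4).
    Then x = 28 + 133·2 = 294, valid modulo lcm(133, 4) = 532: x ≡ 294 (mod 532).
  Combine with x ≡ 2 (mod 3); new modulus lcm = 1596.
    Write x = 294 + 532·t and substitute into x ≡ 2 (mod 3): 532·t ≡ 2 − 294 = -292 (mod 3).
    Reduce coefficients mod 3: 1·t ≡ 2 (mod 3).
    So t ≡ 2 (mod 3).
    Then x = 294 + 532·2 = 1358, valid modulo lcm(532, 3) = 1596: x ≡ 1358 (mod 1596).
Verify against each original: 1358 mod 19 = 9, 1358 mod 7 = 0, 1358 mod 4 = 2, 1358 mod 3 = 2.

x ≡ 1358 (mod 1596).


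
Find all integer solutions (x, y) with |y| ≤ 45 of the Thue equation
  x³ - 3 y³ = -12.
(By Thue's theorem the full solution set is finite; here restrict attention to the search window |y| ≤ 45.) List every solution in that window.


The equation is x³ - 3y³ = -12. For fixed y, x³ = 3·y³ − 12, so a solution requires the RHS to be a perfect cube.
Strategy: iterate y from -45 to 45, compute RHS = 3·y³ − 12, and check whether it is a (positive or negative) perfect cube.
Check small values of y:
  y = 0: RHS = -12 is not a perfect cube.
  y = 1: RHS = -9 is not a perfect cube.
  y = -1: RHS = -15 is not a perfect cube.
  y = 2: RHS = 12 is not a perfect cube.
  y = -2: RHS = -36 is not a perfect cube.
  y = 3: RHS = 69 is not a perfect cube.
  y = -3: RHS = -93 is not a perfect cube.
Continuing the search up to |y| = 45 finds no solutions either.
No (x, y) in the scanned range satisfies the equation.

No integer solutions with |y| ≤ 45.


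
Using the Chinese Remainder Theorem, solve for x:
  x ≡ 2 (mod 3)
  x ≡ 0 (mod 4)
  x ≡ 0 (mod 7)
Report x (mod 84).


Moduli 3, 4, 7 are pairwise coprime; by CRT there is a unique solution modulo M = 3 · 4 · 7 = 84.
Solve pairwise, accumulating the modulus:
  Start with x ≡ 2 (mod 3).
  Combine with x ≡ 0 (mod 4): since gcd(3, 4) = 1, we get a unique residue mod 12.
    Write x = 2 + 3·t and substitute into x ≡ 0 (mod 4): 3·t ≡ 0 − 2 = -2 (mod 4).
    Reduce coefficients mod 4: 3·t ≡ 2 (mod 4).
    The inverse of 3 mod 4 is 3 (since 3·3 = 9 = 2·4 + 1), so t ≡ 3·2 = 6 ≡ 2 (mod 4).
    Then x = 2 + 3·2 = 8, valid modulo lcm(3, 4) = 12: x ≡ 8 (mod 12).
  Combine with x ≡ 0 (mod 7): since gcd(12, 7) = 1, we get a unique residue mod 84.
    Write x = 8 + 12·t and substitute into x ≡ 0 (mod 7): 12·t ≡ 0 − 8 = -8 (mod 7).
    Reduce coefficients mod 7: 5·t ≡ 6 (mod 7).
    The inverse of 5 mod 7 is 3 (since 5·3 = 15 = 2·7 + 1), so t ≡ 3·6 = 18 ≡ 4 (mod 7).
    Then x = 8 + 12·4 = 56, valid modulo lcm(12, 7) = 84: x ≡ 56 (mod 84).
Verify: 56 mod 3 = 2 ✓, 56 mod 4 = 0 ✓, 56 mod 7 = 0 ✓.

x ≡ 56 (mod 84).


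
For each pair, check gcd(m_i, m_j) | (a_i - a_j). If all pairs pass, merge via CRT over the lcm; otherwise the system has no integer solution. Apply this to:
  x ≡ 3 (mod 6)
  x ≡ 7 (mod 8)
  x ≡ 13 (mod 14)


Moduli 6, 8, 14 are not pairwise coprime, so CRT works modulo lcm(m_i) when all pairwise compatibility conditions hold.
Pairwise compatibility: gcd(m_i, m_j) must divide a_i - a_j for every pair.
Merge one congruence at a time:
  Start: x ≡ 3 (mod 6).
  Combine with x ≡ 7 (mod 8): gcd(6, 8) = 2; 7 - 3 = 4, which IS divisible by 2, so compatible.
    Write x = 3 + 6·t and substitute into x ≡ 7 (mod 8): 6·t ≡ 7 − 3 = 4 (mod 8).
    Divide the congruence (and modulus) by g = 2: 3·t ≡ 2 (mod 4).
    The inverse of 3 mod 4 is 3 (since 3·3 = 9 = 2·4 + 1), so t ≡ 3·2 = 6 ≡ 2 (mod 4).
    Then x = 3 + 6·2 = 15, valid modulo lcm(6, 8) = 24: x ≡ 15 (mod 24).
  Combine with x ≡ 13 (mod 14): gcd(24, 14) = 2; 13 - 15 = -2, which IS divisible by 2, so compatible.
    Write x = 15 + 24·t and substitute into x ≡ 13 (mod 14): 24·t ≡ 13 − 15 = -2 (mod 14).
    Divide the congruence (and modulus) by g = 2: 12·t ≡ -1 (mod 7).
    Reduce coefficients mod 7: 5·t ≡ 6 (mod 7).
    The inverse of 5 mod 7 is 3 (since 5·3 = 15 = 2·7 + 1), so t ≡ 3·6 = 18 ≡ 4 (mod 7).
    Then x = 15 + 24·4 = 111, valid modulo lcm(24, 14) = 168: x ≡ 111 (mod 168).
Verify: 111 mod 6 = 3, 111 mod 8 = 7, 111 mod 14 = 13.

x ≡ 111 (mod 168).


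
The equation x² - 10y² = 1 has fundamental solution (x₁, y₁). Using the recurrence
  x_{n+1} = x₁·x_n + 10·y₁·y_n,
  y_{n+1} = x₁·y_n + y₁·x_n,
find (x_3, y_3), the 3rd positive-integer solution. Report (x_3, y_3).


Step 1: Find the fundamental solution (x₁, y₁) of x² - 10y² = 1.
  Expand √10 as a continued fraction. a₀ = ⌊√10⌋ = 3; iterate m_{k+1} = d_k·a_k − m_k, d_{k+1} = (10 − m_{k+1}²)/d_k, a_{k+1} = ⌊(a₀ + m_{k+1})/d_{k+1}⌋ (starting m₀ = 0, d₀ = 1), with convergents p_k = a_k·p_{k-1} + p_{k-2}, q_k = a_k·q_{k-1} + q_{k-2} (p₋₁ = 1, q₋₁ = 0):
  k = 0: a₀ = 3; p₀/q₀ = 3/1; p₀² − 10·q₀² = 9 − 10 = -1.
  k = 1: m = 3, d = 1, a = ⌊(3 + 3)/1⌋ = 6; p/q = (6·3 + 1)/(6·1 + 0) = 19/6; p² − 10·q² = 361 − 360 = 1.
  The first convergent with p² − 10·q² = 1 gives the fundamental solution (x₁, y₁) = (19, 6).
Step 2: Apply the recurrence (x_{n+1}, y_{n+1}) = (x₁x_n + 10y₁y_n, x₁y_n + y₁x_n) repeatedly.
  From (x_1, y_1) = (19, 6): x_2 = 19·19 + 10·6·6 = 721; y_2 = 19·6 + 6·19 = 228.
  From (x_2, y_2) = (721, 228): x_3 = 19·721 + 10·6·228 = 27379; y_3 = 19·228 + 6·721 = 8658.
Step 3: Verify x_3² - 10·y_3² = 749609641 - 749609640 = 1 (should be 1). ✓

(x_1, y_1) = (19, 6); (x_3, y_3) = (27379, 8658).


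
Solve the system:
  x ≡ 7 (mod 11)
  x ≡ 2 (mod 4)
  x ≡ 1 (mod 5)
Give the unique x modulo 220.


Moduli 11, 4, 5 are pairwise coprime; by CRT there is a unique solution modulo M = 11 · 4 · 5 = 220.
Solve pairwise, accumulating the modulus:
  Start with x ≡ 7 (mod 11).
  Combine with x ≡ 2 (mod 4): since gcd(11, 4) = 1, we get a unique residue mod 44.
    Write x = 7 + 11·t and substitute into x ≡ 2 (mod 4): 11·t ≡ 2 − 7 = -5 (mod 4).
    Reduce coefficients mod 4: 3·t ≡ 3 (mod 4).
    The inverse of 3 mod 4 is 3 (since 3·3 = 9 = 2·4 + 1), so t ≡ 3·3 = 9 ≡ 1 (mod 4).
    Then x = 7 + 11·1 = 18, valid modulo lcm(11, 4) = 44: x ≡ 18 (mod 44).
  Combine with x ≡ 1 (mod 5): since gcd(44, 5) = 1, we get a unique residue mod 220.
    Write x = 18 + 44·t and substitute into x ≡ 1 (mod 5): 44·t ≡ 1 − 18 = -17 (mod 5).
    Reduce coefficients mod 5: 4·t ≡ 3 (mod 5).
    The inverse of 4 mod 5 is 4 (since 4·4 = 16 = 3·5 + 1), so t ≡ 4·3 = 12 ≡ 2 (mod 5).
    Then x = 18 + 44·2 = 106, valid modulo lcm(44, 5) = 220: x ≡ 106 (mod 220).
Verify: 106 mod 11 = 7 ✓, 106 mod 4 = 2 ✓, 106 mod 5 = 1 ✓.

x ≡ 106 (mod 220).


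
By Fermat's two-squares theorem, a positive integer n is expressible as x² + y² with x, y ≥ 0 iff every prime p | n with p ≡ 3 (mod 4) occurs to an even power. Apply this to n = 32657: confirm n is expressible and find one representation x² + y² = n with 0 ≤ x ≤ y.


Step 1: Factor n = 32657 = 17^2 · 113.
Step 2: Check the mod-4 condition on each prime factor: 17 ≡ 1 (mod 4), exponent 2; 113 ≡ 1 (mod 4), exponent 1.
All primes ≡ 3 (mod 4) appear to even exponent (or don't appear), so by the two-squares theorem n IS expressible as a sum of two squares.
Step 3: Build a representation. Here n = 17 · 17 · 113 is a product of primes ≡ 1 (mod 4). Each prime p ≡ 1 (mod 4) is itself a sum of two squares; find a² by testing p − a² for a perfect square:
  17: 17 − 1² = 16 = 4² ⇒ 17 = 1² + 4².
  113: 113 − 1² = 112, 113 − 2² = 109, 113 − 3² = 104, 113 − 4² = 97, 113 − 5² = 88, 113 − 6² = 77, 113 − 7² = 64 = 8² ⇒ 113 = 7² + 8².
  Combine using the Brahmagupta–Fibonacci identity (a² + b²)(c² + d²) = (ac − bd)² + (ad + bc)² = (ac + bd)² + (ad − bc)²:
  17 · 17 = 289: from (1² + 4²)(1² + 4²), take (1·1 − 4·4, 1·4 + 4·1) = (1 − 16, 4 + 4) = (-15, 8); dropping signs (only squares matter) gives (15, 8); check 15² + 8² = 225 + 64 = 289 ✓.
  289 · 113 = 32657: from (15² + 8²)(7² + 8²), take (15·7 − 8·8, 15·8 + 8·7) = (105 − 64, 120 + 56) = (41, 176); check 41² + 176² = 1681 + 30976 = 32657 ✓.
Step 4: Order so x ≤ y and verify: 41² + 176² = 1681 + 30976 = 32657 = n. ✓

n = 32657 = 41² + 176² (one valid representation with x ≤ y).


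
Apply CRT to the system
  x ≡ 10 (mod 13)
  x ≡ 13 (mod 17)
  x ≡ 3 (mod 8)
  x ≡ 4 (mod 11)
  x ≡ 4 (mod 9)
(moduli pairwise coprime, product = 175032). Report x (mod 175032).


Product of moduli M = 13 · 17 · 8 · 11 · 9 = 175032.
Merge one congruence at a time:
  Start: x ≡ 10 (mod 13).
  Combine with x ≡ 13 (mod 17); new modulus lcm = 221.
    Write x = 10 + 13·t and substitute into x ≡ 13 (mod 17): 13·t ≡ 13 − 10 = 3 (mod 17).
    The inverse of 13 mod 17 is 4 (since 13·4 = 52 = 3·17 + 1), so t ≡ 4·3 = 12 ≡ 12 (mod 17).
    Then x = 10 + 13·12 = 166, valid modulo lcm(13, 17) = 221: x ≡ 166 (mod 221).
  Combine with x ≡ 3 (mod 8); new modulus lcm = 1768.
    Write x = 166 + 221·t and substitute into x ≡ 3 (mod 8): 221·t ≡ 3 − 166 = -163 (mod 8).
    Reduce coefficients mod 8: 5·t ≡ 5 (mod 8).
    The inverse of 5 mod 8 is 5 (since 5·5 = 25 = 3·8 + 1), so t ≡ 5·5 = 25 ≡ 1 (mod 8).
    Then x = 166 + 221·1 = 387, valid modulo lcm(221, 8) = 1768: x ≡ 387 (mod 1768).
  Combine with x ≡ 4 (mod 11); new modulus lcm = 19448.
    Write x = 387 + 1768·t and substitute into x ≡ 4 (mod 11): 1768·t ≡ 4 − 387 = -383 (mod 11).
    Reduce coefficients mod 11: 8·t ≡ 2 (mod 11).
    The inverse of 8 mod 11 is 7 (since 8·7 = 56 = 5·11 + 1), so t ≡ 7·2 = 14 ≡ 3 (mod 11).
    Then x = 387 + 1768·3 = 5691, valid modulo lcm(1768, 11) = 19448: x ≡ 5691 (mod 19448).
  Combine with x ≡ 4 (mod 9); new modulus lcm = 175032.
    Write x = 5691 + 19448·t and substitute into x ≡ 4 (mod 9): 19448·t ≡ 4 − 5691 = -5687 (mod 9).
    Reduce coefficients mod 9: 8·t ≡ 1 (mod 9).
    The inverse of 8 mod 9 is 8 (since 8·8 = 64 = 7·9 + 1), so t ≡ 8·1 = 8 ≡ 8 (mod 9).
    Then x = 5691 + 19448·8 = 161275, valid modulo lcm(19448, 9) = 175032: x ≡ 161275 (mod 175032).
Verify against each original: 161275 mod 13 = 10, 161275 mod 17 = 13, 161275 mod 8 = 3, 161275 mod 11 = 4, 161275 mod 9 = 4.

x ≡ 161275 (mod 175032).


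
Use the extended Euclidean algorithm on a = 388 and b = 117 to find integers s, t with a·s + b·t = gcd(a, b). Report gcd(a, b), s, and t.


Euclidean algorithm on (388, 117) — divide until remainder is 0:
  388 = 3 · 117 + 37
  117 = 3 · 37 + 6
  37 = 6 · 6 + 1
  6 = 6 · 1 + 0
gcd(388, 117) = 1.
Track Bezout coefficients alongside the remainders: start with r₀ = 388 = a·1 + b·0 (s = 1, t = 0) and r₁ = 117 = a·0 + b·1 (s = 0, t = 1); each new remainder r_{k+1} = r_{k-1} − q_k·r_k inherits s_{k+1} = s_{k-1} − q_k·s_k, t_{k+1} = t_{k-1} − q_k·t_k, so r_k = a·s_k + b·t_k at every step:
  q = 3: r = 37, s = 1 − 3·0 = 1, t = 0 − 3·1 = -3  (check: 388·1 + 117·(-3) = 37)
  q = 3: r = 6, s = 0 − 3·1 = -3, t = 1 − 3·(-3) = 10  (check: 388·(-3) + 117·10 = 6)
  q = 6: r = 1, s = 1 − 6·(-3) = 19, t = -3 − 6·10 = -63  (check: 388·19 + 117·(-63) = 1)
The row with r = 1 (the gcd) gives the Bezout coefficients s = 19, t = -63.
Result: 388 · (19) + 117 · (-63) = 1.

gcd(388, 117) = 1; s = 19, t = -63 (check: 388·19 + 117·(-63) = 1).


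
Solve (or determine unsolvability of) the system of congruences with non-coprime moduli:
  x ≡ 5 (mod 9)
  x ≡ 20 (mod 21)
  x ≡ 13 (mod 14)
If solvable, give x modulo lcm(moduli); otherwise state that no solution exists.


Moduli 9, 21, 14 are not pairwise coprime, so CRT works modulo lcm(m_i) when all pairwise compatibility conditions hold.
Pairwise compatibility: gcd(m_i, m_j) must divide a_i - a_j for every pair.
Merge one congruence at a time:
  Start: x ≡ 5 (mod 9).
  Combine with x ≡ 20 (mod 21): gcd(9, 21) = 3; 20 - 5 = 15, which IS divisible by 3, so compatible.
    Write x = 5 + 9·t and substitute into x ≡ 20 (mod 21): 9·t ≡ 20 − 5 = 15 (mod 21).
    Divide the congruence (and modulus) by g = 3: 3·t ≡ 5 (mod 7).
    The inverse of 3 mod 7 is 5 (since 3·5 = 15 = 2·7 + 1), so t ≡ 5·5 = 25 ≡ 4 (mod 7).
    Then x = 5 + 9·4 = 41, valid modulo lcm(9, 21) = 63: x ≡ 41 (mod 63).
  Combine with x ≡ 13 (mod 14): gcd(63, 14) = 7; 13 - 41 = -28, which IS divisible by 7, so compatible.
    Write x = 41 + 63·t and substitute into x ≡ 13 (mod 14): 63·t ≡ 13 − 41 = -28 (mod 14).
    Divide the congruence (and modulus) by g = 7: 9·t ≡ -4 (mod 2).
    Reduce coefficients mod 2: 1·t ≡ 0 (mod 2).
    So t ≡ 0 (mod 2).
    Then x = 41 + 63·0 = 41, valid modulo lcm(63, 14) = 126: x ≡ 41 (mod 126).
Verify: 41 mod 9 = 5, 41 mod 21 = 20, 41 mod 14 = 13.

x ≡ 41 (mod 126).


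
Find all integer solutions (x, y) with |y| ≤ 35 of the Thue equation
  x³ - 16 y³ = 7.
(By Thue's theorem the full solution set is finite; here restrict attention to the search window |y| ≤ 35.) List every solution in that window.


The equation is x³ - 16y³ = 7. For fixed y, x³ = 16·y³ + 7, so a solution requires the RHS to be a perfect cube.
Strategy: iterate y from -35 to 35, compute RHS = 16·y³ + 7, and check whether it is a (positive or negative) perfect cube.
Check small values of y:
  y = 0: RHS = 7 is not a perfect cube.
  y = 1: RHS = 23 is not a perfect cube.
  y = -1: RHS = -9 is not a perfect cube.
  y = 2: RHS = 135 is not a perfect cube.
  y = -2: RHS = -121 is not a perfect cube.
  y = 3: RHS = 439 is not a perfect cube.
  y = -3: RHS = -425 is not a perfect cube.
Continuing the search up to |y| = 35 finds no solutions either.
No (x, y) in the scanned range satisfies the equation.

No integer solutions with |y| ≤ 35.


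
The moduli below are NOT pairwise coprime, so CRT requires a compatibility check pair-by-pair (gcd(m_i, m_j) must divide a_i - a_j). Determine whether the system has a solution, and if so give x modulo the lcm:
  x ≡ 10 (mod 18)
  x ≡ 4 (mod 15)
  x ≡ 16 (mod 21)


Moduli 18, 15, 21 are not pairwise coprime, so CRT works modulo lcm(m_i) when all pairwise compatibility conditions hold.
Pairwise compatibility: gcd(m_i, m_j) must divide a_i - a_j for every pair.
Merge one congruence at a time:
  Start: x ≡ 10 (mod 18).
  Combine with x ≡ 4 (mod 15): gcd(18, 15) = 3; 4 - 10 = -6, which IS divisible by 3, so compatible.
    Write x = 10 + 18·t and substitute into x ≡ 4 (mod 15): 18·t ≡ 4 − 10 = -6 (mod 15).
    Divide the congruence (and modulus) by g = 3: 6·t ≡ -2 (mod 5).
    Reduce coefficients mod 5: 1·t ≡ 3 (mod 5).
    So t ≡ 3 (mod 5).
    Then x = 10 + 18·3 = 64, valid modulo lcm(18, 15) = 90: x ≡ 64 (mod 90).
  Combine with x ≡ 16 (mod 21): gcd(90, 21) = 3; 16 - 64 = -48, which IS divisible by 3, so compatible.
    Write x = 64 + 90·t and substitute into x ≡ 16 (mod 21): 90·t ≡ 16 − 64 = -48 (mod 21).
    Divide the congruence (and modulus) by g = 3: 30·t ≡ -16 (mod 7).
    Reduce coefficients mod 7: 2·t ≡ 5 (mod 7).
    The inverse of 2 mod 7 is 4 (since 2·4 = 8 = 1·7 + 1), so t ≡ 4·5 = 20 ≡ 6 (mod 7).
    Then x = 64 + 90·6 = 604, valid modulo lcm(90, 21) = 630: x ≡ 604 (mod 630).
Verify: 604 mod 18 = 10, 604 mod 15 = 4, 604 mod 21 = 16.

x ≡ 604 (mod 630).


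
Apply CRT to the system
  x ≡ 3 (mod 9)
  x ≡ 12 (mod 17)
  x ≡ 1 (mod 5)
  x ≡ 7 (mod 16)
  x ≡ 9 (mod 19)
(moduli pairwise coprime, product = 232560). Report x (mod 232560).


Product of moduli M = 9 · 17 · 5 · 16 · 19 = 232560.
Merge one congruence at a time:
  Start: x ≡ 3 (mod 9).
  Combine with x ≡ 12 (mod 17); new modulus lcm = 153.
    Write x = 3 + 9·t and substitute into x ≡ 12 (mod 17): 9·t ≡ 12 − 3 = 9 (mod 17).
    The inverse of 9 mod 17 is 2 (since 9·2 = 18 = 1·17 + 1), so t ≡ 2·9 = 18 ≡ 1 (mod 17).
    Then x = 3 + 9·1 = 12, valid modulo lcm(9, 17) = 153: x ≡ 12 (mod 153).
  Combine with x ≡ 1 (mod 5); new modulus lcm = 765.
    Write x = 12 + 153·t and substitute into x ≡ 1 (mod 5): 153·t ≡ 1 − 12 = -11 (mod 5).
    Reduce coefficients mod 5: 3·t ≡ 4 (mod 5).
    The inverse of 3 mod 5 is 2 (since 3·2 = 6 = 1·5 + 1), so t ≡ 2·4 = 8 ≡ 3 (mod 5).
    Then x = 12 + 153·3 = 471, valid modulo lcm(153, 5) = 765: x ≡ 471 (mod 765).
  Combine with x ≡ 7 (mod 16); new modulus lcm = 12240.
    Write x = 471 + 765·t and substitute into x ≡ 7 (mod 16): 765·t ≡ 7 − 471 = -464 (mod 16).
    Reduce coefficients mod 16: 13·t ≡ 0 (mod 16).
    The inverse of 13 mod 16 is 5 (since 13·5 = 65 = 4·16 + 1), so t ≡ 5·0 = 0 ≡ 0 (mod 16).
    Then x = 471 + 765·0 = 471, valid modulo lcm(765, 16) = 12240: x ≡ 471 (mod 12240).
  Combine with x ≡ 9 (mod 19); new modulus lcm = 232560.
    Write x = 471 + 12240·t and substitute into x ≡ 9 (mod 19): 12240·t ≡ 9 − 471 = -462 (mod 19).
    Reduce coefficients mod 19: 4·t ≡ 13 (mod 19).
    The inverse of 4 mod 19 is 5 (since 4·5 = 20 = 1·19 + 1), so t ≡ 5·13 = 65 ≡ 8 (mod 19).
    Then x = 471 + 12240·8 = 98391, valid modulo lcm(12240, 19) = 232560: x ≡ 98391 (mod 232560).
Verify against each original: 98391 mod 9 = 3, 98391 mod 17 = 12, 98391 mod 5 = 1, 98391 mod 16 = 7, 98391 mod 19 = 9.

x ≡ 98391 (mod 232560).


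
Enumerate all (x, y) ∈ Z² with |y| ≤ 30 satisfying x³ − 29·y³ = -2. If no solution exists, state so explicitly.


The equation is x³ - 29y³ = -2. For fixed y, x³ = 29·y³ − 2, so a solution requires the RHS to be a perfect cube.
Strategy: iterate y from -30 to 30, compute RHS = 29·y³ − 2, and check whether it is a (positive or negative) perfect cube.
Check small values of y:
  y = 0: RHS = -2 is not a perfect cube.
  y = 1: RHS = 27 = (3)³ ⇒ x = 3 works.
  y = -1: RHS = -31 is not a perfect cube.
  y = 2: RHS = 230 is not a perfect cube.
  y = -2: RHS = -234 is not a perfect cube.
  y = 3: RHS = 781 is not a perfect cube.
  y = -3: RHS = -785 is not a perfect cube.
Continuing the search up to |y| = 30 finds no further solutions beyond those listed.
Collected solutions: (3, 1).

Solutions (with |y| ≤ 30): (3, 1).


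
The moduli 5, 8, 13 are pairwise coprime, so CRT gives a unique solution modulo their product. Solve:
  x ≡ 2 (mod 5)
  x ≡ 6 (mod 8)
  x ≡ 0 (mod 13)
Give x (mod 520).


Moduli 5, 8, 13 are pairwise coprime; by CRT there is a unique solution modulo M = 5 · 8 · 13 = 520.
Solve pairwise, accumulating the modulus:
  Start with x ≡ 2 (mod 5).
  Combine with x ≡ 6 (mod 8): since gcd(5, 8) = 1, we get a unique residue mod 40.
    Write x = 2 + 5·t and substitute into x ≡ 6 (mod 8): 5·t ≡ 6 − 2 = 4 (mod 8).
    The inverse of 5 mod 8 is 5 (since 5·5 = 25 = 3·8 + 1), so t ≡ 5·4 = 20 ≡ 4 (mod 8).
    Then x = 2 + 5·4 = 22, valid modulo lcm(5, 8) = 40: x ≡ 22 (mod 40).
  Combine with x ≡ 0 (mod 13): since gcd(40, 13) = 1, we get a unique residue mod 520.
    Write x = 22 + 40·t and substitute into x ≡ 0 (mod 13): 40·t ≡ 0 − 22 = -22 (mod 13).
    Reduce coefficients mod 13: 1·t ≡ 4 (mod 13).
    So t ≡ 4 (mod 13).
    Then x = 22 + 40·4 = 182, valid modulo lcm(40, 13) = 520: x ≡ 182 (mod 520).
Verify: 182 mod 5 = 2 ✓, 182 mod 8 = 6 ✓, 182 mod 13 = 0 ✓.

x ≡ 182 (mod 520).


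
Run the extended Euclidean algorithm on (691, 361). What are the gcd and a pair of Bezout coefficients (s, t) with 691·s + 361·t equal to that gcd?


Euclidean algorithm on (691, 361) — divide until remainder is 0:
  691 = 1 · 361 + 330
  361 = 1 · 330 + 31
  330 = 10 · 31 + 20
  31 = 1 · 20 + 11
  20 = 1 · 11 + 9
  11 = 1 · 9 + 2
  9 = 4 · 2 + 1
  2 = 2 · 1 + 0
gcd(691, 361) = 1.
Track Bezout coefficients alongside the remainders: start with r₀ = 691 = a·1 + b·0 (s = 1, t = 0) and r₁ = 361 = a·0 + b·1 (s = 0, t = 1); each new remainder r_{k+1} = r_{k-1} − q_k·r_k inherits s_{k+1} = s_{k-1} − q_k·s_k, t_{k+1} = t_{k-1} − q_k·t_k, so r_k = a·s_k + b·t_k at every step:
  q = 1: r = 330, s = 1 − 1·0 = 1, t = 0 − 1·1 = -1  (check: 691·1 + 361·(-1) = 330)
  q = 1: r = 31, s = 0 − 1·1 = -1, t = 1 − 1·(-1) = 2  (check: 691·(-1) + 361·2 = 31)
  q = 10: r = 20, s = 1 − 10·(-1) = 11, t = -1 − 10·2 = -21  (check: 691·11 + 361·(-21) = 20)
  q = 1: r = 11, s = -1 − 1·11 = -12, t = 2 − 1·(-21) = 23  (check: 691·(-12) + 361·23 = 11)
  q = 1: r = 9, s = 11 − 1·(-12) = 23, t = -21 − 1·23 = -44  (check: 691·23 + 361·(-44) = 9)
  q = 1: r = 2, s = -12 − 1·23 = -35, t = 23 − 1·(-44) = 67  (check: 691·(-35) + 361·67 = 2)
  q = 4: r = 1, s = 23 − 4·(-35) = 163, t = -44 − 4·67 = -312  (check: 691·163 + 361·(-312) = 1)
The row with r = 1 (the gcd) gives the Bezout coefficients s = 163, t = -312.
Result: 691 · (163) + 361 · (-312) = 1.

gcd(691, 361) = 1; s = 163, t = -312 (check: 691·163 + 361·(-312) = 1).
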